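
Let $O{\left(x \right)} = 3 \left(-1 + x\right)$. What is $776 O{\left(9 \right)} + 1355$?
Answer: $19979$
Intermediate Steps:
$O{\left(x \right)} = -3 + 3 x$
$776 O{\left(9 \right)} + 1355 = 776 \left(-3 + 3 \cdot 9\right) + 1355 = 776 \left(-3 + 27\right) + 1355 = 776 \cdot 24 + 1355 = 18624 + 1355 = 19979$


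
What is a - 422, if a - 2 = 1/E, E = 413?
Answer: -173459/413 ≈ -420.00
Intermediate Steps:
a = 827/413 (a = 2 + 1/413 = 827/413 ≈ 2.0024)
a - 422 = 827/413 - 422 = -173459/413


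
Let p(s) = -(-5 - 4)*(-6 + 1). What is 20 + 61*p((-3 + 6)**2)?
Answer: -2725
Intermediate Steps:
p(s) = -45 (p(s) = -(-9)*(-5) = -1*45 = -45)
20 + 61*p((-3 + 6)**2) = 20 + 61*(-45) = 20 - 2745 = -2725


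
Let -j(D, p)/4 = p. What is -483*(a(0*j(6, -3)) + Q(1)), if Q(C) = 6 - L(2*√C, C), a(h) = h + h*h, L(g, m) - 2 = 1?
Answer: -1449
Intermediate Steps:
j(D, p) = -4*p
L(g, m) = 3 (L(g, m) = 2 + 1 = 3)
a(h) = h + h²
Q(C) = 3 (Q(C) = 6 - 1*3 = 6 - 3 = 3)
-483*(a(0*j(6, -3)) + Q(1)) = -483*((0*(-4*(-3)))*(1 + 0*(-4*(-3))) + 3) = -483*((0*12)*(1 + 0*12) + 3) = -483*(0*(1 + 0) + 3) = -483*(0*1 + 3) = -483*(0 + 3) = -483*3 = -1449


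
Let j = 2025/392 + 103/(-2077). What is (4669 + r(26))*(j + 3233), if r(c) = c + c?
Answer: 12446550249541/814184 ≈ 1.5287e+7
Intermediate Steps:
r(c) = 2*c
j = 4165549/814184 (j = 2025*(1/392) + 103*(-1/2077) = 2025/392 - 103/2077 = 4165549/814184 ≈ 5.1162)
(4669 + r(26))*(j + 3233) = (4669 + 2*26)*(4165549/814184 + 3233) = (4669 + 52)*(2636422421/814184) = 4721*(2636422421/814184) = 12446550249541/814184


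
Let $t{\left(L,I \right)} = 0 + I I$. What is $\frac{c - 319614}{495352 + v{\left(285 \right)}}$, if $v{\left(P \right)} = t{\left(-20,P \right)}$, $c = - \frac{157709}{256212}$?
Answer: $- \frac{81889099877}{147725946324} \approx -0.55433$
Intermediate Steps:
$c = - \frac{157709}{256212}$ ($c = \left(-157709\right) \frac{1}{256212} = - \frac{157709}{256212} \approx -0.61554$)
$t{\left(L,I \right)} = I^{2}$ ($t{\left(L,I \right)} = 0 + I^{2} = I^{2}$)
$v{\left(P \right)} = P^{2}$
$\frac{c - 319614}{495352 + v{\left(285 \right)}} = \frac{- \frac{157709}{256212} - 319614}{495352 + 285^{2}} = - \frac{81889099877}{256212 \left(495352 + 81225\right)} = - \frac{81889099877}{256212 \cdot 576577} = \left(- \frac{81889099877}{256212}\right) \frac{1}{576577} = - \frac{81889099877}{147725946324}$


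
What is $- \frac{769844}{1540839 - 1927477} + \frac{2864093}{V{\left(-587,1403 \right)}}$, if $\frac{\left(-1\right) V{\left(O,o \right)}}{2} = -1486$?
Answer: $\frac{554827582851}{574544068} \approx 965.68$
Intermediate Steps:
$V{\left(O,o \right)} = 2972$ ($V{\left(O,o \right)} = \left(-2\right) \left(-1486\right) = 2972$)
$- \frac{769844}{1540839 - 1927477} + \frac{2864093}{V{\left(-587,1403 \right)}} = - \frac{769844}{1540839 - 1927477} + \frac{2864093}{2972} = - \frac{769844}{1540839 - 1927477} + 2864093 \cdot \frac{1}{2972} = - \frac{769844}{-386638} + \frac{2864093}{2972} = \left(-769844\right) \left(- \frac{1}{386638}\right) + \frac{2864093}{2972} = \frac{384922}{193319} + \frac{2864093}{2972} = \frac{554827582851}{574544068}$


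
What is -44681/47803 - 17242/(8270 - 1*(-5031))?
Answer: -202645901/90832529 ≈ -2.2310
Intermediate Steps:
-44681/47803 - 17242/(8270 - 1*(-5031)) = -44681*1/47803 - 17242/(8270 + 5031) = -6383/6829 - 17242/13301 = -202645901/90832529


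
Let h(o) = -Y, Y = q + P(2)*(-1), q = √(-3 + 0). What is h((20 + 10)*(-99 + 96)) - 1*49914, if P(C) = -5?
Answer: -49919 - I*√3 ≈ -49919.0 - 1.732*I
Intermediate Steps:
q = I*√3 (q = √(-3) = I*√3 ≈ 1.732*I)
Y = 5 + I*√3 (Y = I*√3 - 5*(-1) = I*√3 + 5 = 5 + I*√3 ≈ 5.0 + 1.732*I)
h(o) = -5 - I*√3 (h(o) = -(5 + I*√3) = -5 - I*√3)
h((20 + 10)*(-99 + 96)) - 1*49914 = (-5 - I*√3) - 1*49914 = (-5 - I*√3) - 49914 = -49919 - I*√3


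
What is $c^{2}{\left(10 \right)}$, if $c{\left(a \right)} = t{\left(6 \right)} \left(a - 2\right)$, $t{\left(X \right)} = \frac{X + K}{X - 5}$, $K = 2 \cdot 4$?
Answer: $12544$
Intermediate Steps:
$K = 8$
$t{\left(X \right)} = \frac{8 + X}{-5 + X}$ ($t{\left(X \right)} = \frac{X + 8}{X - 5} = \frac{8 + X}{-5 + X}$)
$c{\left(a \right)} = -28 + 14 a$ ($c{\left(a \right)} = \frac{8 + 6}{-5 + 6} \left(a - 2\right) = 1^{-1} \cdot 14 \left(-2 + a\right) = 1 \cdot 14 \left(-2 + a\right) = 14 \left(-2 + a\right) = -28 + 14 a$)
$c^{2}{\left(10 \right)} = \left(-28 + 14 \cdot 10\right)^{2} = \left(-28 + 140\right)^{2} = 112^{2} = 12544$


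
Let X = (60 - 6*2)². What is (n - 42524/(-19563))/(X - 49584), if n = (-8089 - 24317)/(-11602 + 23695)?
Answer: 19952641/1864213828920 ≈ 1.0703e-5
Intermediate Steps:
n = -10802/4031 (n = -32406/12093 = -32406*1/12093 = -10802/4031 ≈ -2.6797)
X = 2304 (X = (60 - 12)² = 48² = 2304)
(n - 42524/(-19563))/(X - 49584) = (-10802/4031 - 42524/(-19563))/(2304 - 49584) = (-10802/4031 - 42524*(-1/19563))/(-47280) = (-10802/4031 + 42524/19563)*(-1/47280) = -39905282/78858453*(-1/47280) = 19952641/1864213828920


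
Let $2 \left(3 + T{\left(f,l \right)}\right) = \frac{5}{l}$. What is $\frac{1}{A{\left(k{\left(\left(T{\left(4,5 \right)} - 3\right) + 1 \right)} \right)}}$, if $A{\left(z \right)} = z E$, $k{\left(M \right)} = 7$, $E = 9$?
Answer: $\frac{1}{63} \approx 0.015873$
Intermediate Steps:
$T{\left(f,l \right)} = -3 + \frac{5}{2 l}$ ($T{\left(f,l \right)} = -3 + \frac{5 \frac{1}{l}}{2} = -3 + \frac{5}{2 l}$)
$A{\left(z \right)} = 9 z$ ($A{\left(z \right)} = z 9 = 9 z$)
$\frac{1}{A{\left(k{\left(\left(T{\left(4,5 \right)} - 3\right) + 1 \right)} \right)}} = \frac{1}{9 \cdot 7} = \frac{1}{63}$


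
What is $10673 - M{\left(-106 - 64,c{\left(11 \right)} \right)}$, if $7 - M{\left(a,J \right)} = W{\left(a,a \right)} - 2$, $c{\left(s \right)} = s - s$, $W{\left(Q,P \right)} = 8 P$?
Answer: $9304$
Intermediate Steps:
$c{\left(s \right)} = 0$
$M{\left(a,J \right)} = 9 - 8 a$ ($M{\left(a,J \right)} = 7 - \left(8 a - 2\right) = 7 - \left(-2 + 8 a\right) = 9 - 8 a$)
$10673 - M{\left(-106 - 64,c{\left(11 \right)} \right)} = 10673 - \left(9 - 8 \left(-106 - 64\right)\right) = 10673 - \left(9 - -1360\right) = 10673 - \left(9 + 1360\right) = 10673 - 1369 = 9304$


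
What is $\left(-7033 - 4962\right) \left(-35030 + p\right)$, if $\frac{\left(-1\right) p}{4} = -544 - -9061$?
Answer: $828830510$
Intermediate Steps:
$p = -34068$ ($p = - 4 \left(-544 - -9061\right) = - 4 \left(-544 + 9061\right) = \left(-4\right) 8517 = -34068$)
$\left(-7033 - 4962\right) \left(-35030 + p\right) = \left(-7033 - 4962\right) \left(-35030 - 34068\right) = \left(-11995\right) \left(-69098\right) = 828830510$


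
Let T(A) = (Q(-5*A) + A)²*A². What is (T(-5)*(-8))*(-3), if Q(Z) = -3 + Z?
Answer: 173400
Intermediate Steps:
T(A) = A²*(-3 - 4*A)² (T(A) = ((-3 - 5*A) + A)²*A² = (-3 - 4*A)²*A² = A²*(-3 - 4*A)²)
(T(-5)*(-8))*(-3) = (((-5)²*(3 + 4*(-5))²)*(-8))*(-3) = ((25*(3 - 20)²)*(-8))*(-3) = ((25*(-17)²)*(-8))*(-3) = ((25*289)*(-8))*(-3) = (7225*(-8))*(-3) = -57800*(-3) = 173400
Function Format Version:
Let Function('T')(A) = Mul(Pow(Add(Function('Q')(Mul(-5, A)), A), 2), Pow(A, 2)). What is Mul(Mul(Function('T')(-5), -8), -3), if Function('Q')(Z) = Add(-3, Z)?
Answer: 173400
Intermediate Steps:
Function('T')(A) = Mul(Pow(A, 2), Pow(Add(-3, Mul(-4, A)), 2)) (Function('T')(A) = Mul(Pow(Add(Add(-3, Mul(-5, A)), A), 2), Pow(A, 2)) = Mul(Pow(Add(-3, Mul(-4, A)), 2), Pow(A, 2)) = Mul(Pow(A, 2), Pow(Add(-3, Mul(-4, A)), 2)))
Mul(Mul(Function('T')(-5), -8), -3) = Mul(Mul(Mul(Pow(-5, 2), Pow(Add(3, Mul(4, -5)), 2)), -8), -3) = Mul(Mul(Mul(25, Pow(Add(3, -20), 2)), -8), -3) = Mul(Mul(Mul(25, Pow(-17, 2)), -8), -3) = Mul(Mul(Mul(25, 289), -8), -3) = Mul(Mul(7225, -8), -3) = Mul(-57800, -3) = 173400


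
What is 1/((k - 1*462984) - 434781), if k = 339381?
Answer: -1/558384 ≈ -1.7909e-6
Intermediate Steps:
1/((k - 1*462984) - 434781) = 1/((339381 - 1*462984) - 434781) = 1/((339381 - 462984) - 434781) = 1/(-123603 - 434781) = 1/(-558384) = -1/558384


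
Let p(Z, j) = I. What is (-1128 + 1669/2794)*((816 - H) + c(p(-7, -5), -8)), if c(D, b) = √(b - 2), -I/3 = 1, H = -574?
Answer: -2189224285/1397 - 3149963*I*√10/2794 ≈ -1.5671e+6 - 3565.2*I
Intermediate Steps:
I = -3 (I = -3*1 = -3)
p(Z, j) = -3
c(D, b) = √(-2 + b)
(-1128 + 1669/2794)*((816 - H) + c(p(-7, -5), -8)) = (-1128 + 1669/2794)*((816 - 1*(-574)) + √(-2 - 8)) = (-1128 + 1669*(1/2794))*((816 + 574) + √(-10)) = (-1128 + 1669/2794)*(1390 + I*√10) = -3149963*(1390 + I*√10)/2794 = -2189224285/1397 - 3149963*I*√10/2794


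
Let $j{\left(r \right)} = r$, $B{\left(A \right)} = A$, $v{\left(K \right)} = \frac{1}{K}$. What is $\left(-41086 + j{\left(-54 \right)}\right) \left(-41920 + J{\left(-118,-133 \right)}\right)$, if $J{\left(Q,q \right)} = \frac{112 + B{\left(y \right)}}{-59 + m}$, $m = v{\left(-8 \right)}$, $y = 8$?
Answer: $\frac{74160908800}{43} \approx 1.7247 \cdot 10^{9}$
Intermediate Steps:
$m = - \frac{1}{8}$ ($m = \frac{1}{-8} = - \frac{1}{8} \approx -0.125$)
$J{\left(Q,q \right)} = - \frac{960}{473}$ ($J{\left(Q,q \right)} = \frac{112 + 8}{-59 - \frac{1}{8}} = \frac{120}{- \frac{473}{8}} = 120 \left(- \frac{8}{473}\right) = - \frac{960}{473}$)
$\left(-41086 + j{\left(-54 \right)}\right) \left(-41920 + J{\left(-118,-133 \right)}\right) = \left(-41086 - 54\right) \left(-41920 - \frac{960}{473}\right) = \left(-41140\right) \left(- \frac{19829120}{473}\right) = \frac{74160908800}{43}$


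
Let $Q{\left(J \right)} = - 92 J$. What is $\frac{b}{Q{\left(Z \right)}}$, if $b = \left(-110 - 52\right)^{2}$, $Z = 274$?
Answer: $- \frac{6561}{6302} \approx -1.0411$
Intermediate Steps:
$b = 26244$ ($b = \left(-162\right)^{2} = 26244$)
$\frac{b}{Q{\left(Z \right)}} = \frac{26244}{\left(-92\right) 274} = \frac{26244}{-25208} = 26244 \left(- \frac{1}{25208}\right) = - \frac{6561}{6302}$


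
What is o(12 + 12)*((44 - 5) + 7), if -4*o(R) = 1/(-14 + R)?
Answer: -23/20 ≈ -1.1500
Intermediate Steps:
o(R) = -1/(4*(-14 + R))
o(12 + 12)*((44 - 5) + 7) = (-1/(-56 + 4*(12 + 12)))*((44 - 5) + 7) = (-1/(-56 + 4*24))*(39 + 7) = -1/(-56 + 96)*46 = -1/40*46 = -23/20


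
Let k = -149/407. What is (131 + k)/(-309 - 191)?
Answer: -13292/50875 ≈ -0.26127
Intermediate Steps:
k = -149/407 (k = -149*1/407 = -149/407 ≈ -0.36609)
(131 + k)/(-309 - 191) = (131 - 149/407)/(-309 - 191) = (53168/407)/(-500) = (53168/407)*(-1/500) = -13292/50875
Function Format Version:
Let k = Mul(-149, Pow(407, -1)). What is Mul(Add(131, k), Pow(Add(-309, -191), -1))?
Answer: Rational(-13292, 50875) ≈ -0.26127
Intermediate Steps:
k = Rational(-149, 407) (k = Mul(-149, Rational(1, 407)) = Rational(-149, 407) ≈ -0.36609)
Mul(Add(131, k), Pow(Add(-309, -191), -1)) = Mul(Add(131, Rational(-149, 407)), Pow(Add(-309, -191), -1)) = Mul(Rational(53168, 407), Pow(-500, -1)) = Mul(Rational(53168, 407), Rational(-1, 500)) = Rational(-13292, 50875)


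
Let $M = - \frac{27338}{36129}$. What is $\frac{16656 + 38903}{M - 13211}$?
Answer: $- \frac{286755873}{68189651} \approx -4.2053$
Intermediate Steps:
$M = - \frac{27338}{36129}$ ($M = \left(-27338\right) \frac{1}{36129} = - \frac{27338}{36129} \approx -0.75668$)
$\frac{16656 + 38903}{M - 13211} = \frac{16656 + 38903}{- \frac{27338}{36129} - 13211} = \frac{55559}{- \frac{477327557}{36129}} = 55559 \left(- \frac{36129}{477327557}\right) = - \frac{286755873}{68189651}$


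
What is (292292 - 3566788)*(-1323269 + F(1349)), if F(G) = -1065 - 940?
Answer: 4339604411904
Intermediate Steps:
F(G) = -2005
(292292 - 3566788)*(-1323269 + F(1349)) = (292292 - 3566788)*(-1323269 - 2005) = -3274496*(-1325274) = 4339604411904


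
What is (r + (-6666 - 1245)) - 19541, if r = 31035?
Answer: 3583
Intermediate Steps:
(r + (-6666 - 1245)) - 19541 = (31035 + (-6666 - 1245)) - 19541 = (31035 - 7911) - 19541 = 23124 - 19541 = 3583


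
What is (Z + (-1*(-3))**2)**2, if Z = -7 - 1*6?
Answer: 16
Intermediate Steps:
Z = -13 (Z = -7 - 6 = -13)
(Z + (-1*(-3))**2)**2 = (-13 + (-1*(-3))**2)**2 = (-13 + 3**2)**2 = (-13 + 9)**2 = (-4)**2 = 16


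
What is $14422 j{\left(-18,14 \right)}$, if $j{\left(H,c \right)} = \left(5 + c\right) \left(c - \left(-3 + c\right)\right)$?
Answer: $822054$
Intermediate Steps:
$j{\left(H,c \right)} = 15 + 3 c$ ($j{\left(H,c \right)} = \left(5 + c\right) 3 = 15 + 3 c$)
$14422 j{\left(-18,14 \right)} = 14422 \left(15 + 3 \cdot 14\right) = 14422 \left(15 + 42\right) = 14422 \cdot 57 = 822054$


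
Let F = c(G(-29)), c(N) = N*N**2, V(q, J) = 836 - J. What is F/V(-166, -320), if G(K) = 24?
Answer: 3456/289 ≈ 11.958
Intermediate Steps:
c(N) = N**3
F = 13824 (F = 24**3 = 13824)
F/V(-166, -320) = 13824/(836 - 1*(-320)) = 13824/(836 + 320) = 13824/1156 = 13824*(1/1156) = 3456/289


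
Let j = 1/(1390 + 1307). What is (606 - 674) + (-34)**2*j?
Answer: -182240/2697 ≈ -67.571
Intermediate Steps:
j = 1/2697 ≈ 0.00037078
(606 - 674) + (-34)**2*j = (606 - 674) + (-34)**2*(1/2697) = -68 + 1156*(1/2697) = -68 + 1156/2697 = -182240/2697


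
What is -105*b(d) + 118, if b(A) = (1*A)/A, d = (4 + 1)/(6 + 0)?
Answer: 13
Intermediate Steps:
d = ⅚ (d = 5/6 = 5*(⅙) = ⅚ ≈ 0.83333)
b(A) = 1 (b(A) = A/A = 1)
-105*b(d) + 118 = -105*1 + 118 = -105 + 118 = 13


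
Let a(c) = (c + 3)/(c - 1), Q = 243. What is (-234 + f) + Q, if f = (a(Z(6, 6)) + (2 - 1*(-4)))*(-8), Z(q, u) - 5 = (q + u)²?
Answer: -1747/37 ≈ -47.216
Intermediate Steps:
Z(q, u) = 5 + (q + u)²
a(c) = (3 + c)/(-1 + c)
f = -2080/37 (f = ((3 + (5 + (6 + 6)²))/(-1 + (5 + (6 + 6)²)) + (2 - 1*(-4)))*(-8) = ((3 + (5 + 12²))/(-1 + (5 + 12²)) + (2 + 4))*(-8) = ((3 + (5 + 144))/(-1 + (5 + 144)) + 6)*(-8) = ((3 + 149)/(-1 + 149) + 6)*(-8) = (152/148 + 6)*(-8) = ((1/148)*152 + 6)*(-8) = (38/37 + 6)*(-8) = (260/37)*(-8) = -2080/37 ≈ -56.216)
(-234 + f) + Q = (-234 - 2080/37) + 243 = -10738/37 + 243 = -1747/37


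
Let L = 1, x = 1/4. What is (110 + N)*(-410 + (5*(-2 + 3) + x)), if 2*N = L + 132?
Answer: -571507/8 ≈ -71438.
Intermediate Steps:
x = ¼ ≈ 0.25000
N = 133/2 (N = (1 + 132)/2 = (½)*133 = 133/2 ≈ 66.500)
(110 + N)*(-410 + (5*(-2 + 3) + x)) = (110 + 133/2)*(-410 + (5*(-2 + 3) + ¼)) = 353*(-410 + (5*1 + ¼))/2 = 353*(-410 + (5 + ¼))/2 = 353*(-410 + 21/4)/2 = (353/2)*(-1619/4) = -571507/8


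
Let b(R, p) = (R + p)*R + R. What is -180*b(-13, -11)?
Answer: -53820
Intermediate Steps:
b(R, p) = R + R*(R + p) (b(R, p) = R*(R + p) + R = R + R*(R + p))
-180*b(-13, -11) = -(-2340)*(1 - 13 - 11) = -(-2340)*(-23) = -180*299 = -53820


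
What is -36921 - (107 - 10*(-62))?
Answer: -37648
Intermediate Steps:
-36921 - (107 - 10*(-62)) = -36921 - (107 + 620) = -36921 - 1*727 = -36921 - 727 = -37648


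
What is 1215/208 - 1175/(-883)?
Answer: 1317245/183664 ≈ 7.1720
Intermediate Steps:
1215/208 - 1175/(-883) = 1215*(1/208) - 1175*(-1/883) = 1215/208 + 1175/883 = 1317245/183664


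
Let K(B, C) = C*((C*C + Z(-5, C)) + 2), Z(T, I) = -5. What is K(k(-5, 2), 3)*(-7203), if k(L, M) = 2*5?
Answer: -129654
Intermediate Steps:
k(L, M) = 10
K(B, C) = C*(-3 + C**2) (K(B, C) = C*((C*C - 5) + 2) = C*((C**2 - 5) + 2) = C*((-5 + C**2) + 2) = C*(-3 + C**2))
K(k(-5, 2), 3)*(-7203) = (3*(-3 + 3**2))*(-7203) = (3*(-3 + 9))*(-7203) = (3*6)*(-7203) = 18*(-7203) = -129654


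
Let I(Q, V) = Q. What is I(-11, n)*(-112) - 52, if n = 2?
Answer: 1180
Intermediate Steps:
I(-11, n)*(-112) - 52 = -11*(-112) - 52 = 1232 - 52 = 1180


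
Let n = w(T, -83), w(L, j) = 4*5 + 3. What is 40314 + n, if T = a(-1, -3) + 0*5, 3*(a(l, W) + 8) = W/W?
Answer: 40337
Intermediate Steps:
a(l, W) = -23/3 (a(l, W) = -8 + (W/W)/3 = -8 + (⅓)*1 = -8 + ⅓ = -23/3)
T = -23/3 (T = -23/3 + 0*5 = -23/3 + 0 = -23/3 ≈ -7.6667)
w(L, j) = 23 (w(L, j) = 20 + 3 = 23)
n = 23
40314 + n = 40314 + 23 = 40337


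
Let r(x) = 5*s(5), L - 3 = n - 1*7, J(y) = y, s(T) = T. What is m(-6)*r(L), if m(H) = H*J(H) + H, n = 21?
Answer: 750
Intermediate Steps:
L = 17 (L = 3 + (21 - 1*7) = 3 + (21 - 7) = 3 + 14 = 17)
r(x) = 25 (r(x) = 5*5 = 25)
m(H) = H + H² (m(H) = H*H + H = H² + H = H + H²)
m(-6)*r(L) = -6*(1 - 6)*25 = -6*(-5)*25 = 30*25 = 750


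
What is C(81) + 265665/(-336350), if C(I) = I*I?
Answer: 441305337/67270 ≈ 6560.2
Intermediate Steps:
C(I) = I²
C(81) + 265665/(-336350) = 81² + 265665/(-336350) = 6561 + 265665*(-1/336350) = 6561 - 53133/67270 = 441305337/67270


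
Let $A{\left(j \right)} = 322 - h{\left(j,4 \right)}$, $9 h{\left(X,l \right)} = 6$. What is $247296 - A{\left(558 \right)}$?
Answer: $\frac{740924}{3} \approx 2.4697 \cdot 10^{5}$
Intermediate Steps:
$h{\left(X,l \right)} = \frac{2}{3}$ ($h{\left(X,l \right)} = \frac{1}{9} \cdot 6 = \frac{2}{3}$)
$A{\left(j \right)} = \frac{964}{3}$ ($A{\left(j \right)} = 322 - \frac{2}{3} = \frac{964}{3}$)
$247296 - A{\left(558 \right)} = 247296 - \frac{964}{3} = \frac{740924}{3}$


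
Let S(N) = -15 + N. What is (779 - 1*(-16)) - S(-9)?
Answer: 819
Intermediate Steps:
(779 - 1*(-16)) - S(-9) = (779 - 1*(-16)) - (-15 - 9) = (779 + 16) - 1*(-24) = 795 + 24 = 819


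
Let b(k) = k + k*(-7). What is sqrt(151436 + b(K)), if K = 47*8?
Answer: 2*sqrt(37295) ≈ 386.24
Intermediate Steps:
K = 376
b(k) = -6*k (b(k) = k - 7*k = -6*k)
sqrt(151436 + b(K)) = sqrt(151436 - 6*376) = sqrt(151436 - 2256) = sqrt(149180) = 2*sqrt(37295)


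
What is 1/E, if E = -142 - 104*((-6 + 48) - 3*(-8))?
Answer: -1/7006 ≈ -0.00014273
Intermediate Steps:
E = -7006 (E = -142 - 104*(42 + 24) = -142 - 104*66 = -142 - 6864 = -7006)
1/E = 1/(-7006) = -1/7006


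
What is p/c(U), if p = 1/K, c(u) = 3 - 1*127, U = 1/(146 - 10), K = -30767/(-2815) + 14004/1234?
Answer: -1736855/4798039756 ≈ -0.00036199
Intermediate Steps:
K = 38693869/1736855 (K = -30767*(-1/2815) + 14004*(1/1234) = 30767/2815 + 7002/617 = 38693869/1736855 ≈ 22.278)
U = 1/136 ≈ 0.0073529
c(u) = -124 (c(u) = 3 - 127 = -124)
p = 1736855/38693869 (p = 1/(38693869/1736855) = 1736855/38693869 ≈ 0.044887)
p/c(U) = (1736855/38693869)/(-124) = (1736855/38693869)*(-1/124) = -1736855/4798039756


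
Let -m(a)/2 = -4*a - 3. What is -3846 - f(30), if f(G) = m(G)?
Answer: -4092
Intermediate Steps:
m(a) = 6 + 8*a (m(a) = -2*(-4*a - 3) = -2*(-3 - 4*a) = 6 + 8*a)
f(G) = 6 + 8*G
-3846 - f(30) = -3846 - (6 + 8*30) = -3846 - (6 + 240) = -3846 - 1*246 = -3846 - 246 = -4092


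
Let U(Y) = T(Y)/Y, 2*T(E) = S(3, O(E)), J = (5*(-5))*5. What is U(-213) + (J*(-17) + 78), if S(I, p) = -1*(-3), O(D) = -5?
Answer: 312825/142 ≈ 2203.0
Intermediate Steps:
S(I, p) = 3
J = -125 (J = -25*5 = -125)
T(E) = 3/2 (T(E) = (½)*3 = 3/2)
U(Y) = 3/(2*Y)
U(-213) + (J*(-17) + 78) = (3/2)/(-213) + (-125*(-17) + 78) = (3/2)*(-1/213) + (2125 + 78) = -1/142 + 2203 = 312825/142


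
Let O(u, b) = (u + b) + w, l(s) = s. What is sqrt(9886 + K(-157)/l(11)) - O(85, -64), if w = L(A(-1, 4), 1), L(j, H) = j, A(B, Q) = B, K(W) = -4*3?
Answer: -20 + sqrt(1196074)/11 ≈ 79.423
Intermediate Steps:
K(W) = -12
w = -1
O(u, b) = -1 + b + u (O(u, b) = (u + b) - 1 = (b + u) - 1 = -1 + b + u)
sqrt(9886 + K(-157)/l(11)) - O(85, -64) = sqrt(9886 - 12/11) - (-1 - 64 + 85) = sqrt(9886 - 12*1/11) - 1*20 = sqrt(9886 - 12/11) - 20 = sqrt(108734/11) - 20 = sqrt(1196074)/11 - 20 = -20 + sqrt(1196074)/11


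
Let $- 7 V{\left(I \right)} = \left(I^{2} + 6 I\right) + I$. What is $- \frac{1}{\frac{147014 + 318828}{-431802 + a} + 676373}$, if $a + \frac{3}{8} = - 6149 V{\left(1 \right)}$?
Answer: $- \frac{23787397}{16089126983929} \approx -1.4785 \cdot 10^{-6}$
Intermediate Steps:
$V{\left(I \right)} = - I - \frac{I^{2}}{7}$ ($V{\left(I \right)} = - \frac{\left(I^{2} + 6 I\right) + I}{7} = - \frac{I^{2} + 7 I}{7} = - I - \frac{I^{2}}{7}$)
$a = \frac{393515}{56}$ ($a = - \frac{3}{8} - 6149 \left(\left(- \frac{1}{7}\right) 1 \left(7 + 1\right)\right) = - \frac{3}{8} - 6149 \left(\left(- \frac{1}{7}\right) 1 \cdot 8\right) = - \frac{3}{8} - - \frac{49192}{7} = - \frac{3}{8} + \frac{49192}{7} = \frac{393515}{56} \approx 7027.1$)
$- \frac{1}{\frac{147014 + 318828}{-431802 + a} + 676373} = - \frac{1}{\frac{147014 + 318828}{-431802 + \frac{393515}{56}} + 676373} = - \frac{1}{\frac{465842}{- \frac{23787397}{56}} + 676373} = - \frac{1}{465842 \left(- \frac{56}{23787397}\right) + 676373} = - \frac{1}{- \frac{26087152}{23787397} + 676373} = - \frac{1}{\frac{16089126983929}{23787397}} = \left(-1\right) \frac{23787397}{16089126983929} = - \frac{23787397}{16089126983929}$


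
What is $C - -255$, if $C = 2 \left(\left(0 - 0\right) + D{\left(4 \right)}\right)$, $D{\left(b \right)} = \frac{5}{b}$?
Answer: $\frac{515}{2} \approx 257.5$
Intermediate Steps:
$C = \frac{5}{2}$ ($C = 2 \left(\left(0 - 0\right) + \frac{5}{4}\right) = 2 \left(\left(0 + 0\right) + 5 \cdot \frac{1}{4}\right) = 2 \left(0 + \frac{5}{4}\right) = 2 \cdot \frac{5}{4} = \frac{5}{2} \approx 2.5$)
$C - -255 = \frac{5}{2} - -255 = \frac{5}{2} + 255 = \frac{515}{2}$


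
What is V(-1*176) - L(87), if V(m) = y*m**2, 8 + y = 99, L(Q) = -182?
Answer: 2818998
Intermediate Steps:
y = 91 (y = -8 + 99 = 91)
V(m) = 91*m**2
V(-1*176) - L(87) = 91*(-1*176)**2 - 1*(-182) = 91*(-176)**2 + 182 = 91*30976 + 182 = 2818816 + 182 = 2818998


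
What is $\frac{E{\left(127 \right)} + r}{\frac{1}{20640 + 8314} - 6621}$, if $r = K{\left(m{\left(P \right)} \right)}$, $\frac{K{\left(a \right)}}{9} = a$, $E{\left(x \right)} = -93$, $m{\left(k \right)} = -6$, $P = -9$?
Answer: $\frac{4256238}{191704433} \approx 0.022202$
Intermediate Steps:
$K{\left(a \right)} = 9 a$
$r = -54$ ($r = 9 \left(-6\right) = -54$)
$\frac{E{\left(127 \right)} + r}{\frac{1}{20640 + 8314} - 6621} = \frac{-93 - 54}{\frac{1}{20640 + 8314} - 6621} = - \frac{147}{\frac{1}{28954} - 6621} = - \frac{147}{- \frac{191704433}{28954}} = \left(-147\right) \left(- \frac{28954}{191704433}\right) = \frac{4256238}{191704433}$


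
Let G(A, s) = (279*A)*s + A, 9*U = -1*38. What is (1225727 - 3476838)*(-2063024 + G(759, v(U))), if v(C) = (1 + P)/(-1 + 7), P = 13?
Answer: 3530093221316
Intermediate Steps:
U = -38/9 (U = (-1*38)/9 = (⅑)*(-38) = -38/9 ≈ -4.2222)
v(C) = 7/3 (v(C) = (1 + 13)/(-1 + 7) = 14/6 = 14*(⅙) = 7/3)
G(A, s) = A + 279*A*s (G(A, s) = 279*A*s + A = A + 279*A*s)
(1225727 - 3476838)*(-2063024 + G(759, v(U))) = (1225727 - 3476838)*(-2063024 + 759*(1 + 279*(7/3))) = -2251111*(-2063024 + 759*(1 + 651)) = -2251111*(-2063024 + 759*652) = -2251111*(-2063024 + 494868) = -2251111*(-1568156) = 3530093221316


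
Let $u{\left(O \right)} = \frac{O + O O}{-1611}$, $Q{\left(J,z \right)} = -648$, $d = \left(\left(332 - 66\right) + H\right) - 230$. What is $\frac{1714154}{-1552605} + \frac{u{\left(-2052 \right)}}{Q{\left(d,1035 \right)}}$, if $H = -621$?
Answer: $\frac{14644817227}{5002493310} \approx 2.9275$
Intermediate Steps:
$d = -585$ ($d = \left(\left(332 - 66\right) - 621\right) - 230 = \left(266 - 621\right) - 230 = -355 - 230 = -585$)
$u{\left(O \right)} = - \frac{O}{1611} - \frac{O^{2}}{1611}$ ($u{\left(O \right)} = \left(O + O^{2}\right) \left(- \frac{1}{1611}\right) = - \frac{O}{1611} - \frac{O^{2}}{1611}$)
$\frac{1714154}{-1552605} + \frac{u{\left(-2052 \right)}}{Q{\left(d,1035 \right)}} = \frac{1714154}{-1552605} + \frac{\left(- \frac{1}{1611}\right) \left(-2052\right) \left(1 - 2052\right)}{-648} = 1714154 \left(- \frac{1}{1552605}\right) + \left(- \frac{1}{1611}\right) \left(-2052\right) \left(-2051\right) \left(- \frac{1}{648}\right) = - \frac{1714154}{1552605} - - \frac{38969}{9666} = - \frac{1714154}{1552605} + \frac{38969}{9666} = \frac{14644817227}{5002493310}$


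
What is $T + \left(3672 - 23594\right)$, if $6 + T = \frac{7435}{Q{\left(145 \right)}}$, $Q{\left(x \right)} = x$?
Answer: $- \frac{576425}{29} \approx -19877.0$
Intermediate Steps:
$T = \frac{1313}{29}$ ($T = -6 + \frac{7435}{145} = -6 + 7435 \cdot \frac{1}{145} = -6 + \frac{1487}{29} = \frac{1313}{29} \approx 45.276$)
$T + \left(3672 - 23594\right) = \frac{1313}{29} + \left(3672 - 23594\right) = \frac{1313}{29} - 19922 = - \frac{576425}{29}$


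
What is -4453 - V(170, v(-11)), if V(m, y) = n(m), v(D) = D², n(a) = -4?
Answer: -4449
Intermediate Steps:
V(m, y) = -4
-4453 - V(170, v(-11)) = -4453 - 1*(-4) = -4453 + 4 = -4449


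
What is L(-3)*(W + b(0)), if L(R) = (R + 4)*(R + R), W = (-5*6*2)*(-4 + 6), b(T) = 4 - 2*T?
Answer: 696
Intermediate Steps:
W = -120 (W = -30*2*2 = -60*2 = -120)
L(R) = 2*R*(4 + R) (L(R) = (4 + R)*(2*R) = 2*R*(4 + R))
L(-3)*(W + b(0)) = (2*(-3)*(4 - 3))*(-120 + (4 - 2*0)) = (2*(-3)*1)*(-120 + (4 + 0)) = -6*(-120 + 4) = -6*(-116) = 696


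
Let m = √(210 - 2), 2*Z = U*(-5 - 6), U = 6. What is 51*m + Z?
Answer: -33 + 204*√13 ≈ 702.53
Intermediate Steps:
Z = -33 (Z = (6*(-5 - 6))/2 = (6*(-11))/2 = (½)*(-66) = -33)
m = 4*√13 (m = √208 = 4*√13 ≈ 14.422)
51*m + Z = 51*(4*√13) - 33 = 204*√13 - 33 = -33 + 204*√13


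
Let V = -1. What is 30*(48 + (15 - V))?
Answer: 1920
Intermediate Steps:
30*(48 + (15 - V)) = 30*(48 + (15 - 1*(-1))) = 30*(48 + (15 + 1)) = 30*(48 + 16) = 30*64 = 1920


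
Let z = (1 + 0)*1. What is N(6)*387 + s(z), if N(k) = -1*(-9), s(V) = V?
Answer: 3484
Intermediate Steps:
z = 1 (z = 1*1 = 1)
N(k) = 9
N(6)*387 + s(z) = 9*387 + 1 = 3483 + 1 = 3484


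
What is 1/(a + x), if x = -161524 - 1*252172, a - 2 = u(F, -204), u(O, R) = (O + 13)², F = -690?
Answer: 1/44635 ≈ 2.2404e-5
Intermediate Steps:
u(O, R) = (13 + O)²
a = 458331 (a = 2 + (13 - 690)² = 2 + (-677)² = 2 + 458329 = 458331)
x = -413696 (x = -161524 - 252172 = -413696)
1/(a + x) = 1/(458331 - 413696) = 1/44635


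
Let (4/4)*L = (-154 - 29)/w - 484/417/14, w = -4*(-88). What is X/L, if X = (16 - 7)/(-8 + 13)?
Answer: -9247392/3096805 ≈ -2.9861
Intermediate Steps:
w = 352
L = -619361/1027488 (L = (-154 - 29)/352 - 484/417/14 = -183*1/352 - 484*1/417*(1/14) = -183/352 - 484/417*1/14 = -183/352 - 242/2919 = -619361/1027488 ≈ -0.60279)
X = 9/5 ≈ 1.8000
X/L = 9/(5*(-619361/1027488)) = (9/5)*(-1027488/619361) = -9247392/3096805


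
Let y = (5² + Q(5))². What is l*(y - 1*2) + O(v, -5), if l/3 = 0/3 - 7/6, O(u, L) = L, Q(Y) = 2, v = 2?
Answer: -5099/2 ≈ -2549.5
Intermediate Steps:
y = 729 (y = (5² + 2)² = (25 + 2)² = 27² = 729)
l = -7/2 (l = 3*(0/3 - 7/6) = 3*(0*(⅓) - 7*⅙) = 3*(0 - 7/6) = 3*(-7/6) = -7/2 ≈ -3.5000)
l*(y - 1*2) + O(v, -5) = -7*(729 - 1*2)/2 - 5 = -7*(729 - 2)/2 - 5 = -7/2*727 - 5 = -5089/2 - 5 = -5099/2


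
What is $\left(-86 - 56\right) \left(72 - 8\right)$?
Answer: $-9088$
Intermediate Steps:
$\left(-86 - 56\right) \left(72 - 8\right) = \left(-142\right) 64 = -9088$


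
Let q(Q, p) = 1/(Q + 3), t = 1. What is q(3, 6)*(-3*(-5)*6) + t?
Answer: 16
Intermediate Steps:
q(Q, p) = 1/(3 + Q)
q(3, 6)*(-3*(-5)*6) + t = (-3*(-5)*6)/(3 + 3) + 1 = (15*6)/6 + 1 = (⅙)*90 + 1 = 15 + 1 = 16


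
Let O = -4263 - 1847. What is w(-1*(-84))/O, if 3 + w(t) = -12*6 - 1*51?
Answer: 63/3055 ≈ 0.020622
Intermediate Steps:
O = -6110
w(t) = -126 (w(t) = -3 + (-12*6 - 1*51) = -3 + (-72 - 51) = -3 - 123 = -126)
w(-1*(-84))/O = -126/(-6110) = -126*(-1/6110) = 63/3055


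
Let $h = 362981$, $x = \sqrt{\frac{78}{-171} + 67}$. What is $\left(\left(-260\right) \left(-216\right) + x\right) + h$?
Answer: $419141 + \frac{\sqrt{216201}}{57} \approx 4.1915 \cdot 10^{5}$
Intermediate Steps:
$x = \frac{\sqrt{216201}}{57}$ ($x = \sqrt{78 \left(- \frac{1}{171}\right) + 67} = \sqrt{- \frac{26}{57} + 67} = \sqrt{\frac{3793}{57}} = \frac{\sqrt{216201}}{57} \approx 8.1574$)
$\left(\left(-260\right) \left(-216\right) + x\right) + h = \left(\left(-260\right) \left(-216\right) + \frac{\sqrt{216201}}{57}\right) + 362981 = \left(56160 + \frac{\sqrt{216201}}{57}\right) + 362981 = 419141 + \frac{\sqrt{216201}}{57}$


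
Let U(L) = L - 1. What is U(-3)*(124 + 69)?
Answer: -772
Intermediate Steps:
U(L) = -1 + L
U(-3)*(124 + 69) = (-1 - 3)*(124 + 69) = -4*193 = -772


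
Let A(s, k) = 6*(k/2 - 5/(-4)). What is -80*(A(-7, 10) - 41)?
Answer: 280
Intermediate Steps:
A(s, k) = 15/2 + 3*k (A(s, k) = 6*(k*(½) - 5*(-¼)) = 6*(k/2 + 5/4) = 6*(5/4 + k/2) = 15/2 + 3*k)
-80*(A(-7, 10) - 41) = -80*((15/2 + 3*10) - 41) = -80*((15/2 + 30) - 41) = -80*(75/2 - 41) = -80*(-7/2) = 280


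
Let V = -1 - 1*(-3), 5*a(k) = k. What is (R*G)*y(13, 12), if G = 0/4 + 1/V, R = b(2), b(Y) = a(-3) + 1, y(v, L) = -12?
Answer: -12/5 ≈ -2.4000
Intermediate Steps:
a(k) = k/5
b(Y) = ⅖ (b(Y) = (⅕)*(-3) + 1 = -⅗ + 1 = ⅖)
V = 2 (V = -1 + 3 = 2)
R = ⅖ ≈ 0.40000
G = ½ (G = 0/4 + 1/2 = 0*(¼) + 1*(½) = 0 + ½ = ½ ≈ 0.50000)
(R*G)*y(13, 12) = ((⅖)*(½))*(-12) = (⅕)*(-12) = -12/5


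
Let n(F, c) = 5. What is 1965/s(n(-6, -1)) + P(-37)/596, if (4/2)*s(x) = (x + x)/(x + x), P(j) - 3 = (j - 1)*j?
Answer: 2343689/596 ≈ 3932.4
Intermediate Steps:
P(j) = 3 + j*(-1 + j) (P(j) = 3 + (j - 1)*j = 3 + (-1 + j)*j = 3 + j*(-1 + j))
s(x) = ½ (s(x) = ((x + x)/(x + x))/2 = ((2*x)/((2*x)))/2 = ((2*x)*(1/(2*x)))/2 = (½)*1 = ½)
1965/s(n(-6, -1)) + P(-37)/596 = 1965/(½) + (3 + (-37)² - 1*(-37))/596 = 1965*2 + (3 + 1369 + 37)*(1/596) = 3930 + 1409*(1/596) = 3930 + 1409/596 = 2343689/596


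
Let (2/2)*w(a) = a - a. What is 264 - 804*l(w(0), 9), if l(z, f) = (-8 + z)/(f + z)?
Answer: 2936/3 ≈ 978.67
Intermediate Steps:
w(a) = 0 (w(a) = a - a = 0)
l(z, f) = (-8 + z)/(f + z)
264 - 804*l(w(0), 9) = 264 - 804*(-8 + 0)/(9 + 0) = 264 - 804*(-8)/9 = 264 - 268*(-8)/3 = 264 - 804*(-8/9) = 264 + 2144/3 = 2936/3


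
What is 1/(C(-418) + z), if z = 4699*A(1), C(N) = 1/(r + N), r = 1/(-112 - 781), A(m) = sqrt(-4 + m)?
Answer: -333334575/9229750325009599324 - 654731526211875*I*sqrt(3)/9229750325009599324 ≈ -3.6115e-11 - 0.00012287*I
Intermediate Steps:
r = -1/893 (r = 1/(-893) = -1/893 ≈ -0.0011198)
C(N) = 1/(-1/893 + N)
z = 4699*I*sqrt(3) (z = 4699*sqrt(-4 + 1) = 4699*sqrt(-3) = 4699*(I*sqrt(3)) = 4699*I*sqrt(3) ≈ 8138.9*I)
1/(C(-418) + z) = 1/(893/(-1 + 893*(-418)) + 4699*I*sqrt(3)) = 1/(893/(-1 - 373274) + 4699*I*sqrt(3)) = 1/(893/(-373275) + 4699*I*sqrt(3)) = 1/(893*(-1/373275) + 4699*I*sqrt(3)) = 1/(-893/373275 + 4699*I*sqrt(3))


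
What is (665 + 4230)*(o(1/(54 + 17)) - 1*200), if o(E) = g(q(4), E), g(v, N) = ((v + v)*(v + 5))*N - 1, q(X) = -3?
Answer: -69915285/71 ≈ -9.8472e+5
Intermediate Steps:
g(v, N) = -1 + 2*N*v*(5 + v) (g(v, N) = ((2*v)*(5 + v))*N - 1 = (2*v*(5 + v))*N - 1 = 2*N*v*(5 + v) - 1 = -1 + 2*N*v*(5 + v))
o(E) = -1 - 12*E (o(E) = -1 + 2*E*(-3)² + 10*E*(-3) = -1 + 2*E*9 - 30*E = -1 + 18*E - 30*E = -1 - 12*E)
(665 + 4230)*(o(1/(54 + 17)) - 1*200) = (665 + 4230)*((-1 - 12/(54 + 17)) - 1*200) = 4895*((-1 - 12/71) - 200) = 4895*(-83/71 - 200) = 4895*(-14283/71) = -69915285/71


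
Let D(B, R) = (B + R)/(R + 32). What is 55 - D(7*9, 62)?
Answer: 5045/94 ≈ 53.670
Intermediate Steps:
D(B, R) = (B + R)/(32 + R)
55 - D(7*9, 62) = 55 - (7*9 + 62)/(32 + 62) = 55 - (63 + 62)/94 = 55 - 125/94 = 5045/94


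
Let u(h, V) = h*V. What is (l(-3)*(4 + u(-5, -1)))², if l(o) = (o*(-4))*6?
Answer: 419904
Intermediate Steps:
u(h, V) = V*h
l(o) = -24*o (l(o) = -4*o*6 = -24*o)
(l(-3)*(4 + u(-5, -1)))² = ((-24*(-3))*(4 - 1*(-5)))² = (72*(4 + 5))² = (72*9)² = 648² = 419904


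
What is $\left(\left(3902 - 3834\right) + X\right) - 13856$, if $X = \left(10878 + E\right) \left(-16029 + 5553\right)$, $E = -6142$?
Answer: $-49628124$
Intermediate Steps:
$X = -49614336$ ($X = \left(10878 - 6142\right) \left(-16029 + 5553\right) = 4736 \left(-10476\right) = -49614336$)
$\left(\left(3902 - 3834\right) + X\right) - 13856 = \left(\left(3902 - 3834\right) - 49614336\right) - 13856 = \left(68 - 49614336\right) - 13856 = -49614268 - 13856 = -49628124$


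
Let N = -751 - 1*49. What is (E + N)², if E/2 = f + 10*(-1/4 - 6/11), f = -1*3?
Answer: 81739681/121 ≈ 6.7553e+5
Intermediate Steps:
f = -3
N = -800 (N = -751 - 49 = -800)
E = -241/11 (E = 2*(-3 + 10*(-1/4 - 6/11)) = 2*(-3 + 10*(-1*¼ - 6*1/11)) = 2*(-3 + 10*(-¼ - 6/11)) = 2*(-3 + 10*(-35/44)) = 2*(-3 - 175/22) = 2*(-241/22) = -241/11 ≈ -21.909)
(E + N)² = (-241/11 - 800)² = (-9041/11)² = 81739681/121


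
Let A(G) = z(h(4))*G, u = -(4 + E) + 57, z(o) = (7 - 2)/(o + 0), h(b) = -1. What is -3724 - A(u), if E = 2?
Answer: -3469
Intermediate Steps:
z(o) = 5/o
u = 51 (u = -(4 + 2) + 57 = -1*6 + 57 = -6 + 57 = 51)
A(G) = -5*G (A(G) = (5/(-1))*G = (5*(-1))*G = -5*G)
-3724 - A(u) = -3724 - (-5)*51 = -3724 - 1*(-255) = -3724 + 255 = -3469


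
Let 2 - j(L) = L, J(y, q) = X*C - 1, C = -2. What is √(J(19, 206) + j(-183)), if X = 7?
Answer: √170 ≈ 13.038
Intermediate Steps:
J(y, q) = -15 (J(y, q) = 7*(-2) - 1 = -14 - 1 = -15)
j(L) = 2 - L
√(J(19, 206) + j(-183)) = √(-15 + (2 - 1*(-183))) = √(-15 + (2 + 183)) = √(-15 + 185) = √170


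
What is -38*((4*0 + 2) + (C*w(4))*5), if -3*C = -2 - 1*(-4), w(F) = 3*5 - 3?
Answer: 1444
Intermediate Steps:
w(F) = 12 (w(F) = 15 - 3 = 12)
C = -⅔ (C = -(-2 - 1*(-4))/3 = -(-2 + 4)/3 = -⅓*2 = -⅔ ≈ -0.66667)
-38*((4*0 + 2) + (C*w(4))*5) = -38*((4*0 + 2) - ⅔*12*5) = -38*((0 + 2) - 8*5) = -38*(2 - 40) = -38*(-38) = 1444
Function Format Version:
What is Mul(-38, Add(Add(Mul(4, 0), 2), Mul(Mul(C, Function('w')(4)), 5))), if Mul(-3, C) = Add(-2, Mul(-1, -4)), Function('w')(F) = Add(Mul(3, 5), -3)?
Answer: 1444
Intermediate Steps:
Function('w')(F) = 12 (Function('w')(F) = Add(15, -3) = 12)
C = Rational(-2, 3) (C = Mul(Rational(-1, 3), Add(-2, Mul(-1, -4))) = Mul(Rational(-1, 3), Add(-2, 4)) = Mul(Rational(-1, 3), 2) = Rational(-2, 3) ≈ -0.66667)
Mul(-38, Add(Add(Mul(4, 0), 2), Mul(Mul(C, Function('w')(4)), 5))) = Mul(-38, Add(Add(Mul(4, 0), 2), Mul(Mul(Rational(-2, 3), 12), 5))) = Mul(-38, Add(Add(0, 2), Mul(-8, 5))) = Mul(-38, Add(2, -40)) = Mul(-38, -38) = 1444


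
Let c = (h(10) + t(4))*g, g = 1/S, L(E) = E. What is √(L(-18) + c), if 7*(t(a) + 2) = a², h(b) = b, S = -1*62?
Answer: 3*I*√95046/217 ≈ 4.2621*I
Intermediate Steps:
S = -62
t(a) = -2 + a²/7
g = -1/62 (g = 1/(-62) = -1/62 ≈ -0.016129)
c = -36/217 (c = (10 + (-2 + (⅐)*4²))*(-1/62) = (10 + (-2 + (⅐)*16))*(-1/62) = (10 + (-2 + 16/7))*(-1/62) = (10 + 2/7)*(-1/62) = (72/7)*(-1/62) = -36/217 ≈ -0.16590)
√(L(-18) + c) = √(-18 - 36/217) = √(-3942/217) = 3*I*√95046/217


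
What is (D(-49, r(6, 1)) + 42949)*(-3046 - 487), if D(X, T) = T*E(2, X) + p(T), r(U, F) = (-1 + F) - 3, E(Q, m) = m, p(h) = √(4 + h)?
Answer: -152261701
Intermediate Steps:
r(U, F) = -4 + F
D(X, T) = √(4 + T) + T*X (D(X, T) = T*X + √(4 + T) = √(4 + T) + T*X)
(D(-49, r(6, 1)) + 42949)*(-3046 - 487) = ((√(4 + (-4 + 1)) + (-4 + 1)*(-49)) + 42949)*(-3046 - 487) = ((√(4 - 3) - 3*(-49)) + 42949)*(-3533) = ((√1 + 147) + 42949)*(-3533) = ((1 + 147) + 42949)*(-3533) = (148 + 42949)*(-3533) = 43097*(-3533) = -152261701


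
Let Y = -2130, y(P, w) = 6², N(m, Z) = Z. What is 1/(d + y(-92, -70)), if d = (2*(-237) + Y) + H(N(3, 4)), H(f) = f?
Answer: -1/2564 ≈ -0.00039002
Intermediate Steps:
y(P, w) = 36
d = -2600 (d = (2*(-237) - 2130) + 4 = (-474 - 2130) + 4 = -2604 + 4 = -2600)
1/(d + y(-92, -70)) = 1/(-2600 + 36) = 1/(-2564) = -1/2564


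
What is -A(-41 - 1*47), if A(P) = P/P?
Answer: -1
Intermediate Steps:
A(P) = 1
-A(-41 - 1*47) = -1*1 = -1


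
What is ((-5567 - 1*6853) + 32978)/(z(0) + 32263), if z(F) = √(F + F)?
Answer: 20558/32263 ≈ 0.63720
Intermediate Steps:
z(F) = √2*√F (z(F) = √(2*F) = √2*√F)
((-5567 - 1*6853) + 32978)/(z(0) + 32263) = ((-5567 - 1*6853) + 32978)/(√2*√0 + 32263) = ((-5567 - 6853) + 32978)/(√2*0 + 32263) = (-12420 + 32978)/(0 + 32263) = 20558/32263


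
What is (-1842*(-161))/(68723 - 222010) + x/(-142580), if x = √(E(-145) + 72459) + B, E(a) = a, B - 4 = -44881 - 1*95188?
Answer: -4162733261/4371132092 - √72314/142580 ≈ -0.95421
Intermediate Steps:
B = -140065 (B = 4 + (-44881 - 1*95188) = 4 + (-44881 - 95188) = 4 - 140069 = -140065)
x = -140065 + √72314 (x = √(-145 + 72459) - 140065 = √72314 - 140065 = -140065 + √72314 ≈ -1.3980e+5)
(-1842*(-161))/(68723 - 222010) + x/(-142580) = (-1842*(-161))/(68723 - 222010) + (-140065 + √72314)/(-142580) = 296562/(-153287) + (-140065 + √72314)*(-1/142580) = 296562*(-1/153287) + (28013/28516 - √72314/142580) = -296562/153287 + (28013/28516 - √72314/142580) = -4162733261/4371132092 - √72314/142580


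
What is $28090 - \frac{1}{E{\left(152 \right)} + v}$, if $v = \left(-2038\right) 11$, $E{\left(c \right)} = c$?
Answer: $\frac{625451941}{22266} \approx 28090.0$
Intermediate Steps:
$v = -22418$
$28090 - \frac{1}{E{\left(152 \right)} + v} = 28090 - \frac{1}{152 - 22418} = 28090 - \frac{1}{-22266} = 28090 - - \frac{1}{22266} = 28090 + \frac{1}{22266} = \frac{625451941}{22266}$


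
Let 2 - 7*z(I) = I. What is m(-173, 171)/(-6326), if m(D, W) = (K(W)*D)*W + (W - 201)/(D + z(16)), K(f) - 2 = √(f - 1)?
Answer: 1035402/110705 + 29583*√170/6326 ≈ 70.326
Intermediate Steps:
z(I) = 2/7 - I/7
K(f) = 2 + √(-1 + f) (K(f) = 2 + √(f - 1) = 2 + √(-1 + f))
m(D, W) = (-201 + W)/(-2 + D) + D*W*(2 + √(-1 + W)) (m(D, W) = ((2 + √(-1 + W))*D)*W + (W - 201)/(D + (2/7 - ⅐*16)) = (D*(2 + √(-1 + W)))*W + (-201 + W)/(D + (2/7 - 16/7)) = D*W*(2 + √(-1 + W)) + (-201 + W)/(D - 2) = D*W*(2 + √(-1 + W)) + (-201 + W)/(-2 + D) = (-201 + W)/(-2 + D) + D*W*(2 + √(-1 + W)))
m(-173, 171)/(-6326) = ((-201 + 171 + 171*(-173)²*(2 + √(-1 + 171)) - 2*(-173)*171*(2 + √(-1 + 171)))/(-2 - 173))/(-6326) = ((-201 + 171 + 171*29929*(2 + √170) - 2*(-173)*171*(2 + √170))/(-175))*(-1/6326) = -(-201 + 171 + (10235718 + 5117859*√170) + (118332 + 59166*√170))/175*(-1/6326) = -(10354020 + 5177025*√170)/175*(-1/6326) = (-2070804/35 - 29583*√170)*(-1/6326) = 1035402/110705 + 29583*√170/6326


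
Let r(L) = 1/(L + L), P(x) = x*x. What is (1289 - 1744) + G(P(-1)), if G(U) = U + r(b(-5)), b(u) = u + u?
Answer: -9081/20 ≈ -454.05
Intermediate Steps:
P(x) = x²
b(u) = 2*u
r(L) = 1/(2*L)
G(U) = -1/20 + U (G(U) = U + 1/(2*((2*(-5)))) = U + (½)/(-10) = U + (½)*(-⅒) = U - 1/20 = -1/20 + U)
(1289 - 1744) + G(P(-1)) = (1289 - 1744) + (-1/20 + (-1)²) = -455 + (-1/20 + 1) = -455 + 19/20 = -9081/20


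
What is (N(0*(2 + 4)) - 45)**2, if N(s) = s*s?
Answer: 2025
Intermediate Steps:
N(s) = s**2
(N(0*(2 + 4)) - 45)**2 = ((0*(2 + 4))**2 - 45)**2 = ((0*6)**2 - 45)**2 = (0**2 - 45)**2 = (0 - 45)**2 = (-45)**2 = 2025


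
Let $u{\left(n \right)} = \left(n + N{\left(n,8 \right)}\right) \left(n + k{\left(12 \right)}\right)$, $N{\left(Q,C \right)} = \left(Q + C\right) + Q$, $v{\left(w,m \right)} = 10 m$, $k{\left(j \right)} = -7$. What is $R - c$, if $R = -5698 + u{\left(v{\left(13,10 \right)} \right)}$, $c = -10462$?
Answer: $33408$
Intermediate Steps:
$N{\left(Q,C \right)} = C + 2 Q$ ($N{\left(Q,C \right)} = \left(C + Q\right) + Q = C + 2 Q$)
$u{\left(n \right)} = \left(-7 + n\right) \left(8 + 3 n\right)$ ($u{\left(n \right)} = \left(n + \left(8 + 2 n\right)\right) \left(n - 7\right) = \left(8 + 3 n\right) \left(-7 + n\right) = \left(-7 + n\right) \left(8 + 3 n\right)$)
$R = 22946$ ($R = -5698 - \left(56 - 30000 + 13 \cdot 10 \cdot 10\right) = -5698 - \left(1356 - 30000\right) = -5698 - -28644 = -5698 + 28644 = 22946$)
$R - c = 22946 - -10462 = 22946 + 10462 = 33408$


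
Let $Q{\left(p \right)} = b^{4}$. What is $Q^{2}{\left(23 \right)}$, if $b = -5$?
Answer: $390625$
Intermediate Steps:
$Q{\left(p \right)} = 625$ ($Q{\left(p \right)} = \left(-5\right)^{4} = 625$)
$Q^{2}{\left(23 \right)} = 625^{2} = 390625$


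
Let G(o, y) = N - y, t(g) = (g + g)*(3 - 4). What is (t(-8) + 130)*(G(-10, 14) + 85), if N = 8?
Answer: 11534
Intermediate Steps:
t(g) = -2*g (t(g) = (2*g)*(-1) = -2*g)
G(o, y) = 8 - y
(t(-8) + 130)*(G(-10, 14) + 85) = (-2*(-8) + 130)*((8 - 1*14) + 85) = (16 + 130)*((8 - 14) + 85) = 146*(-6 + 85) = 146*79 = 11534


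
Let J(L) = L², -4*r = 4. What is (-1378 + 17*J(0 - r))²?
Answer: 1852321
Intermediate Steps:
r = -1 (r = -¼*4 = -1)
(-1378 + 17*J(0 - r))² = (-1378 + 17*(0 - 1*(-1))²)² = (-1378 + 17*(0 + 1)²)² = (-1378 + 17*1²)² = (-1378 + 17*1)² = (-1378 + 17)² = (-1361)² = 1852321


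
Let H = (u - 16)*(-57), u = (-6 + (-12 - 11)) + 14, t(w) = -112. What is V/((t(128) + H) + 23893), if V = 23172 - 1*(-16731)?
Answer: 13301/8516 ≈ 1.5619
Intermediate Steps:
V = 39903 (V = 23172 + 16731 = 39903)
u = -15 (u = (-6 - 23) + 14 = -29 + 14 = -15)
H = 1767 (H = (-15 - 16)*(-57) = -31*(-57) = 1767)
V/((t(128) + H) + 23893) = 39903/((-112 + 1767) + 23893) = 39903/(1655 + 23893) = 39903/25548 = 39903*(1/25548) = 13301/8516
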